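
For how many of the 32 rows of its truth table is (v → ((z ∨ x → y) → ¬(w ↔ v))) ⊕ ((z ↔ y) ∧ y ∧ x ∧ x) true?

x  y  z  w  v  |  φ
0  0  0  0  0  |  1
0  0  0  0  1  |  1
0  0  0  1  0  |  1
0  0  0  1  1  |  0
0  0  1  0  0  |  1
0  0  1  0  1  |  1
0  0  1  1  0  |  1
0  0  1  1  1  |  1
0  1  0  0  0  |  1
0  1  0  0  1  |  1
0  1  0  1  0  |  1
0  1  0  1  1  |  0
0  1  1  0  0  |  1
0  1  1  0  1  |  1
0  1  1  1  0  |  1
0  1  1  1  1  |  0
1  0  0  0  0  |  1
1  0  0  0  1  |  1
1  0  0  1  0  |  1
1  0  0  1  1  |  1
1  0  1  0  0  |  1
1  0  1  0  1  |  1
1  0  1  1  0  |  1
1  0  1  1  1  |  1
1  1  0  0  0  |  1
1  1  0  0  1  |  1
1  1  0  1  0  |  1
1  1  0  1  1  |  0
1  1  1  0  0  |  0
1  1  1  0  1  |  0
1  1  1  1  0  |  0
1  1  1  1  1  |  1
The formula is true on 25 of the 32 rows.

25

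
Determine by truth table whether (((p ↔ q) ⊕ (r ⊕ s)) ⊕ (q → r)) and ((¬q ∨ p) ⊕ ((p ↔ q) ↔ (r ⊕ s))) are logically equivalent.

not equivalent

p | q | r | s | φ | ψ
- | - | - | - | - | -
1 | 1 | 1 | 1 | 0 | 1
1 | 1 | 1 | 0 | 1 | 0
1 | 1 | 0 | 1 | 0 | 0
1 | 1 | 0 | 0 | 1 | 1
1 | 0 | 1 | 1 | 1 | 0
1 | 0 | 1 | 0 | 0 | 1
1 | 0 | 0 | 1 | 0 | 1
1 | 0 | 0 | 0 | 1 | 0
0 | 1 | 1 | 1 | 1 | 1
0 | 1 | 1 | 0 | 0 | 0
0 | 1 | 0 | 1 | 1 | 0
0 | 1 | 0 | 0 | 0 | 1
0 | 0 | 1 | 1 | 0 | 1
0 | 0 | 1 | 0 | 1 | 0
0 | 0 | 0 | 1 | 1 | 0
0 | 0 | 0 | 0 | 0 | 1
The columns differ at p=1, q=1, r=1, s=1 (φ=0, ψ=1), so they are not equivalent.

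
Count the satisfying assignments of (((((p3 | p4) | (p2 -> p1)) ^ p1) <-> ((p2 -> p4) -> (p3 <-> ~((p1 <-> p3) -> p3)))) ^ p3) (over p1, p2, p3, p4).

p1 | p2 | p3 | p4 | φ
-- | -- | -- | -- | -
T  | T  | T  | T  | F
T  | T  | T  | F  | T
T  | T  | F  | T  | F
T  | T  | F  | F  | F
T  | F  | T  | T  | F
T  | F  | T  | F  | F
T  | F  | F  | T  | F
T  | F  | F  | F  | F
F  | T  | T  | T  | T
F  | T  | T  | F  | F
F  | T  | F  | T  | F
F  | T  | F  | F  | F
F  | F  | T  | T  | T
F  | F  | T  | F  | T
F  | F  | F  | T  | F
F  | F  | F  | F  | F
The formula is true on 4 of the 16 rows.

4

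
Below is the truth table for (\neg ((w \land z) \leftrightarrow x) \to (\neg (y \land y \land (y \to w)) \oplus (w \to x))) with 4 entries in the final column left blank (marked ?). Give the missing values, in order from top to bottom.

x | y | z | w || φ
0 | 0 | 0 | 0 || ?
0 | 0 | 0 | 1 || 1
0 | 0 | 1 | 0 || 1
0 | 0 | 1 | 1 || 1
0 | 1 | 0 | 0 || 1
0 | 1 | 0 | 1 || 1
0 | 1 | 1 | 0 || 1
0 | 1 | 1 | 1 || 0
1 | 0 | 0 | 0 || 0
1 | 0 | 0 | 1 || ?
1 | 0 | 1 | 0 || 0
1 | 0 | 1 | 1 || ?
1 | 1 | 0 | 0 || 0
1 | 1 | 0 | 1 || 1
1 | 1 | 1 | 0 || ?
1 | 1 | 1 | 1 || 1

1, 0, 1, 0

Row x=0, y=0, z=0, w=0: \neg ((w \land z) \leftrightarrow x) = 0, (\neg (y \land y \land (y \to w)) \oplus (w \to x)) = 0, so the formula = 1.
Row x=1, y=0, z=0, w=1: \neg ((w \land z) \leftrightarrow x) = 1, (\neg (y \land y \land (y \to w)) \oplus (w \to x)) = 0, so the formula = 0.
Row x=1, y=0, z=1, w=1: \neg ((w \land z) \leftrightarrow x) = 0, (\neg (y \land y \land (y \to w)) \oplus (w \to x)) = 0, so the formula = 1.
Row x=1, y=1, z=1, w=0: \neg ((w \land z) \leftrightarrow x) = 1, (\neg (y \land y \land (y \to w)) \oplus (w \to x)) = 0, so the formula = 0.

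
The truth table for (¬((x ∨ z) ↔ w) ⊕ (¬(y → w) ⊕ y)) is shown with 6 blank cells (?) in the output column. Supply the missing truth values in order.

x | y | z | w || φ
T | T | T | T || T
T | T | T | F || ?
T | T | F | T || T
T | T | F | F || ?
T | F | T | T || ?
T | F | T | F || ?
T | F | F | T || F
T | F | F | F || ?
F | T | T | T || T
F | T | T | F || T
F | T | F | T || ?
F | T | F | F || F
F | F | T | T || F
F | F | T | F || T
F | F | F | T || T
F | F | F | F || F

Row x=T, y=T, z=T, w=F: ¬((x ∨ z) ↔ w) = T, (¬(y → w) ⊕ y) = F, so the formula = T.
Row x=T, y=T, z=F, w=F: ¬((x ∨ z) ↔ w) = T, (¬(y → w) ⊕ y) = F, so the formula = T.
Row x=T, y=F, z=T, w=T: ¬((x ∨ z) ↔ w) = F, (¬(y → w) ⊕ y) = F, so the formula = F.
Row x=T, y=F, z=T, w=F: ¬((x ∨ z) ↔ w) = T, (¬(y → w) ⊕ y) = F, so the formula = T.
Row x=T, y=F, z=F, w=F: ¬((x ∨ z) ↔ w) = T, (¬(y → w) ⊕ y) = F, so the formula = T.
Row x=F, y=T, z=F, w=T: ¬((x ∨ z) ↔ w) = T, (¬(y → w) ⊕ y) = T, so the formula = F.

T, T, F, T, T, F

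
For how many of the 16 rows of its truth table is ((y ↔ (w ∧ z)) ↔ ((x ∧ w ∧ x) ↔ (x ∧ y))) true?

10

x | y | z | w | (w ∧ z) | (y ↔ (w ∧ z)) | (x ∧ w ∧ x) | (x ∧ y) | ((x ∧ w ∧ x) ↔ (x ∧ y)) | φ
- | - | - | - | ------- | ------------- | ----------- | ------- | ----------------------- | -
F | F | F | F |    F    |       T       |      F      |    F    |            T            | T
F | F | F | T |    F    |       T       |      F      |    F    |            T            | T
F | F | T | F |    F    |       T       |      F      |    F    |            T            | T
F | F | T | T |    T    |       F       |      F      |    F    |            T            | F
F | T | F | F |    F    |       F       |      F      |    F    |            T            | F
F | T | F | T |    F    |       F       |      F      |    F    |            T            | F
F | T | T | F |    F    |       F       |      F      |    F    |            T            | F
F | T | T | T |    T    |       T       |      F      |    F    |            T            | T
T | F | F | F |    F    |       T       |      F      |    F    |            T            | T
T | F | F | T |    F    |       T       |      T      |    F    |            F            | F
T | F | T | F |    F    |       T       |      F      |    F    |            T            | T
T | F | T | T |    T    |       F       |      T      |    F    |            F            | T
T | T | F | F |    F    |       F       |      F      |    T    |            F            | T
T | T | F | T |    F    |       F       |      T      |    T    |            T            | F
T | T | T | F |    F    |       F       |      F      |    T    |            F            | T
T | T | T | T |    T    |       T       |      T      |    T    |            T            | T
The formula is true on 10 of the 16 rows.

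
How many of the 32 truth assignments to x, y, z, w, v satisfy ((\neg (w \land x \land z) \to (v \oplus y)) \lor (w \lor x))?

28

x  y  z  w  v  |  φ
1  1  1  1  1  |  1
1  1  1  1  0  |  1
1  1  1  0  1  |  1
1  1  1  0  0  |  1
1  1  0  1  1  |  1
1  1  0  1  0  |  1
1  1  0  0  1  |  1
1  1  0  0  0  |  1
1  0  1  1  1  |  1
1  0  1  1  0  |  1
1  0  1  0  1  |  1
1  0  1  0  0  |  1
1  0  0  1  1  |  1
1  0  0  1  0  |  1
1  0  0  0  1  |  1
1  0  0  0  0  |  1
0  1  1  1  1  |  1
0  1  1  1  0  |  1
0  1  1  0  1  |  0
0  1  1  0  0  |  1
0  1  0  1  1  |  1
0  1  0  1  0  |  1
0  1  0  0  1  |  0
0  1  0  0  0  |  1
0  0  1  1  1  |  1
0  0  1  1  0  |  1
0  0  1  0  1  |  1
0  0  1  0  0  |  0
0  0  0  1  1  |  1
0  0  0  1  0  |  1
0  0  0  0  1  |  1
0  0  0  0  0  |  0
The formula is true on 28 of the 32 rows.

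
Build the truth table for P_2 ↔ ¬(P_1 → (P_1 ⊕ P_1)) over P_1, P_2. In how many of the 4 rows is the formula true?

2

P_1 | P_2 | (P_2 ↔ ¬(P_1 → (P_1 ⊕ P_1)))
--- | --- | ----------------------------
 T  |  T  |              T              
 T  |  F  |              F              
 F  |  T  |              F              
 F  |  F  |              T              
The formula is true on 2 of the 4 rows.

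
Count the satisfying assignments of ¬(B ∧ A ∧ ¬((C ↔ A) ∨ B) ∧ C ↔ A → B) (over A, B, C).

6

  A      B      C    |  (C ↔ A)  ((C ↔ A) ∨ B)  ¬((C ↔ A) ∨ B)  (B ∧ A ∧ ¬((C ↔ A) ∨ B) ∧ C)  (A → B)    φ  
 True   True   True  |    True        True          False                  False                True    True
 True   True  False  |   False        True          False                  False                True    True
 True  False   True  |    True        True          False                  False               False   False
 True  False  False  |   False       False           True                  False               False   False
False   True   True  |   False        True          False                  False                True    True
False   True  False  |    True        True          False                  False                True    True
False  False   True  |   False       False           True                  False                True    True
False  False  False  |    True        True          False                  False                True    True
The formula is true on 6 of the 8 rows.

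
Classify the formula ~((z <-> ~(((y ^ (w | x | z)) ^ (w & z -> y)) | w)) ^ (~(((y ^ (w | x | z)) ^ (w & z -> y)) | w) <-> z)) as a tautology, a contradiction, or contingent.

tautology

x  y  z  w  |  φ
1  1  1  1  |  1
1  1  1  0  |  1
1  1  0  1  |  1
1  1  0  0  |  1
1  0  1  1  |  1
1  0  1  0  |  1
1  0  0  1  |  1
1  0  0  0  |  1
0  1  1  1  |  1
0  1  1  0  |  1
0  1  0  1  |  1
0  1  0  0  |  1
0  0  1  1  |  1
0  0  1  0  |  1
0  0  0  1  |  1
0  0  0  0  |  1
Every row is 1, so the formula is a tautology.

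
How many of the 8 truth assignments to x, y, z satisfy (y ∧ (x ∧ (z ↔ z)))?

x | y | z | (y ∧ (x ∧ (z ↔ z)))
- | - | - | -------------------
F | F | F |          F         
F | F | T |          F         
F | T | F |          F         
F | T | T |          F         
T | F | F |          F         
T | F | T |          F         
T | T | F |          T         
T | T | T |          T         
The formula is true on 2 of the 8 rows.

2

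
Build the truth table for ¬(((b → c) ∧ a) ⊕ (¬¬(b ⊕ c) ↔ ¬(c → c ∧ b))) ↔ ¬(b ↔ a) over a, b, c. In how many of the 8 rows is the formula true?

5

a | b | c || (b → c) | ((b → c) ∧ a) | (b ⊕ c) | ¬(b ⊕ c) | ¬¬(b ⊕ c) | (c ∧ b) | (c → (c ∧ b)) | ¬(c → (c ∧ b)) | (¬¬(b ⊕ c) ↔ ¬(c → (c ∧ b))) | (b ↔ a) | ¬(b ↔ a) | φ
1 | 1 | 1 ||    1    |       1       |    0    |    1     |     0     |    1    |       1       |       0        |              1               |    1    |    0     | 0
1 | 1 | 0 ||    0    |       0       |    1    |    0     |     1     |    0    |       1       |       0        |              0               |    1    |    0     | 0
1 | 0 | 1 ||    1    |       1       |    1    |    0     |     1     |    0    |       0       |       1        |              1               |    0    |    1     | 1
1 | 0 | 0 ||    1    |       1       |    0    |    1     |     0     |    0    |       1       |       0        |              1               |    0    |    1     | 1
0 | 1 | 1 ||    1    |       0       |    0    |    1     |     0     |    1    |       1       |       0        |              1               |    0    |    1     | 0
0 | 1 | 0 ||    0    |       0       |    1    |    0     |     1     |    0    |       1       |       0        |              0               |    0    |    1     | 1
0 | 0 | 1 ||    1    |       0       |    1    |    0     |     1     |    0    |       0       |       1        |              1               |    1    |    0     | 1
0 | 0 | 0 ||    1    |       0       |    0    |    1     |     0     |    0    |       1       |       0        |              1               |    1    |    0     | 1
The formula is true on 5 of the 8 rows.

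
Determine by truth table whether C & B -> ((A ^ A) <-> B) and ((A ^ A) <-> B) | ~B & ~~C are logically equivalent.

not equivalent

A  B  C  |  φ  ψ
F  F  F  |  T  T
F  F  T  |  T  T
F  T  F  |  T  F
F  T  T  |  F  F
T  F  F  |  T  T
T  F  T  |  T  T
T  T  F  |  T  F
T  T  T  |  F  F
The columns differ at A=F, B=T, C=F (φ=T, ψ=F), so they are not equivalent.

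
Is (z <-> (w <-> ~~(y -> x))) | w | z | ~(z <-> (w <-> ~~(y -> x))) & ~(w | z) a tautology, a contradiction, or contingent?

tautology

x | y | z | w | φ
- | - | - | - | -
T | T | T | T | T
T | T | T | F | T
T | T | F | T | T
T | T | F | F | T
T | F | T | T | T
T | F | T | F | T
T | F | F | T | T
T | F | F | F | T
F | T | T | T | T
F | T | T | F | T
F | T | F | T | T
F | T | F | F | T
F | F | T | T | T
F | F | T | F | T
F | F | F | T | T
F | F | F | F | T
Every row is T, so the formula is a tautology.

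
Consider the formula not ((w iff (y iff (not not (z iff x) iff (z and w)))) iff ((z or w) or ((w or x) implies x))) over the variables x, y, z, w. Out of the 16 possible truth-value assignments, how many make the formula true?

x | y | z | w | (z iff x) | not (z iff x) | not not (z iff x) | (z and w) | (z or w) | (w or x) | ((w or x) implies x) | φ
- | - | - | - | --------- | ------------- | ----------------- | --------- | -------- | -------- | -------------------- | -
F | F | F | F |     T     |       F       |         T         |     F     |    F     |    F     |          T           | T
F | F | F | T |     T     |       F       |         T         |     F     |    T     |    T     |          F           | F
F | F | T | F |     F     |       T       |         F         |     F     |    T     |    F     |          T           | F
F | F | T | T |     F     |       T       |         F         |     T     |    T     |    T     |          F           | F
F | T | F | F |     T     |       F       |         T         |     F     |    F     |    F     |          T           | F
F | T | F | T |     T     |       F       |         T         |     F     |    T     |    T     |          F           | T
F | T | T | F |     F     |       T       |         F         |     F     |    T     |    F     |          T           | T
F | T | T | T |     F     |       T       |         F         |     T     |    T     |    T     |          F           | T
T | F | F | F |     F     |       T       |         F         |     F     |    F     |    T     |          T           | F
T | F | F | T |     F     |       T       |         F         |     F     |    T     |    T     |          T           | T
T | F | T | F |     T     |       F       |         T         |     F     |    T     |    T     |          T           | T
T | F | T | T |     T     |       F       |         T         |     T     |    T     |    T     |          T           | T
T | T | F | F |     F     |       T       |         F         |     F     |    F     |    T     |          T           | T
T | T | F | T |     F     |       T       |         F         |     F     |    T     |    T     |          T           | F
T | T | T | F |     T     |       F       |         T         |     F     |    T     |    T     |          T           | F
T | T | T | T |     T     |       F       |         T         |     T     |    T     |    T     |          T           | F
The formula is true on 8 of the 16 rows.

8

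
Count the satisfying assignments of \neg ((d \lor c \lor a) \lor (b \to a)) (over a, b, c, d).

  a   |   b   |   c   |   d   || (d \lor c \lor a) | (b \to a) |   φ  
False | False | False | False ||       False       |    True   | False
False | False | False |  True ||        True       |    True   | False
False | False |  True | False ||        True       |    True   | False
False | False |  True |  True ||        True       |    True   | False
False |  True | False | False ||       False       |   False   |  True
False |  True | False |  True ||        True       |   False   | False
False |  True |  True | False ||        True       |   False   | False
False |  True |  True |  True ||        True       |   False   | False
 True | False | False | False ||        True       |    True   | False
 True | False | False |  True ||        True       |    True   | False
 True | False |  True | False ||        True       |    True   | False
 True | False |  True |  True ||        True       |    True   | False
 True |  True | False | False ||        True       |    True   | False
 True |  True | False |  True ||        True       |    True   | False
 True |  True |  True | False ||        True       |    True   | False
 True |  True |  True |  True ||        True       |    True   | False
The formula is true on 1 of the 16 rows.

1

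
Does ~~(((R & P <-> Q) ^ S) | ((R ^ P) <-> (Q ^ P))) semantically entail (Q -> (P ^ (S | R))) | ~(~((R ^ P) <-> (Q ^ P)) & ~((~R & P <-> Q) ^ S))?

  P   |   Q   |   R   |   S   |   φ   |   ψ  
----- | ----- | ----- | ----- | ----- | -----
 True |  True |  True |  True |  True |  True
 True |  True |  True | False |  True |  True
 True |  True | False |  True |  True | False
 True |  True | False | False | False |  True
 True | False |  True |  True |  True |  True
 True | False |  True | False | False |  True
 True | False | False |  True |  True |  True
 True | False | False | False |  True |  True
False |  True |  True |  True |  True |  True
False |  True |  True | False |  True |  True
False |  True | False |  True |  True |  True
False |  True | False | False | False | False
False | False |  True |  True | False |  True
False | False |  True | False |  True |  True
False | False | False |  True |  True |  True
False | False | False | False |  True |  True
At P=True, Q=True, R=False, S=True we have φ true but ψ false, so φ does not entail ψ.

no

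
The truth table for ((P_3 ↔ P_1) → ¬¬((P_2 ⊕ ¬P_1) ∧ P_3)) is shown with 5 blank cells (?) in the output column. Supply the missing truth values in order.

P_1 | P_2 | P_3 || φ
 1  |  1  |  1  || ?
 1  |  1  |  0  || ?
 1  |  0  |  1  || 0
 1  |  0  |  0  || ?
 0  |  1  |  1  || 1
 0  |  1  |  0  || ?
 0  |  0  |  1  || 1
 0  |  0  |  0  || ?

1, 1, 1, 0, 0

Row P_1=1, P_2=1, P_3=1: (P_3 ↔ P_1) = 1, ¬¬((P_2 ⊕ ¬P_1) ∧ P_3) = 1, so the formula = 1.
Row P_1=1, P_2=1, P_3=0: (P_3 ↔ P_1) = 0, ¬¬((P_2 ⊕ ¬P_1) ∧ P_3) = 0, so the formula = 1.
Row P_1=1, P_2=0, P_3=0: (P_3 ↔ P_1) = 0, ¬¬((P_2 ⊕ ¬P_1) ∧ P_3) = 0, so the formula = 1.
Row P_1=0, P_2=1, P_3=0: (P_3 ↔ P_1) = 1, ¬¬((P_2 ⊕ ¬P_1) ∧ P_3) = 0, so the formula = 0.
Row P_1=0, P_2=0, P_3=0: (P_3 ↔ P_1) = 1, ¬¬((P_2 ⊕ ¬P_1) ∧ P_3) = 0, so the formula = 0.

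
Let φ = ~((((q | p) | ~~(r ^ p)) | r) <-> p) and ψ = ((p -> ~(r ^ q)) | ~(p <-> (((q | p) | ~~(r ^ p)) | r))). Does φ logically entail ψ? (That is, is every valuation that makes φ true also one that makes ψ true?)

yes

p | q | r || φ | ψ
F | F | F || F | T
F | F | T || T | T
F | T | F || T | T
F | T | T || T | T
T | F | F || F | T
T | F | T || F | F
T | T | F || F | F
T | T | T || F | T
In every row where φ is true, ψ is also true, so φ ⊨ ψ.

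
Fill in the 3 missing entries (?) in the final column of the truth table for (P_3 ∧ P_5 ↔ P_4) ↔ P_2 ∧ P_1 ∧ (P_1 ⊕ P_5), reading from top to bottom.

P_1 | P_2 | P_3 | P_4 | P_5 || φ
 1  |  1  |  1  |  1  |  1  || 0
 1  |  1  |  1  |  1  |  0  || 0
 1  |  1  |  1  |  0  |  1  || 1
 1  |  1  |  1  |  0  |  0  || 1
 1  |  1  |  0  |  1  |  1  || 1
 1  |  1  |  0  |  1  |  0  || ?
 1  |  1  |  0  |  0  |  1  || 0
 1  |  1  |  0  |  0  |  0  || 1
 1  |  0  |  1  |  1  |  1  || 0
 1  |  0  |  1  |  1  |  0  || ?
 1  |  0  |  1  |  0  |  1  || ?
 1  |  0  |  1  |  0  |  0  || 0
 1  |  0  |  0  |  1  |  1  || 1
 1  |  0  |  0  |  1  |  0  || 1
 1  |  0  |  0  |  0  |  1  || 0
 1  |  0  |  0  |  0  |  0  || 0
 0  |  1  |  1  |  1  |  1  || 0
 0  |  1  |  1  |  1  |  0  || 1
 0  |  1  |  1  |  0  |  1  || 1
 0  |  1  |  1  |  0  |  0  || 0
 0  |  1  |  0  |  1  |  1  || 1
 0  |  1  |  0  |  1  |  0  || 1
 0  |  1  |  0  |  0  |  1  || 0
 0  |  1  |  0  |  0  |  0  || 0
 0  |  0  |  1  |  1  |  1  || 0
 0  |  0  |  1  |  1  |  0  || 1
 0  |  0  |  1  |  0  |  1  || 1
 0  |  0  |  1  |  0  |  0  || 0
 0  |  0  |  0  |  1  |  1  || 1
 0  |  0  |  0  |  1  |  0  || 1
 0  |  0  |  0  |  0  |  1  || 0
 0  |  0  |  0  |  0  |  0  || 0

0, 1, 1

Row P_1=1, P_2=1, P_3=0, P_4=1, P_5=0: (P_3 ∧ P_5 ↔ P_4) = 0, (P_2 ∧ P_1 ∧ (P_1 ⊕ P_5)) = 1, so the formula = 0.
Row P_1=1, P_2=0, P_3=1, P_4=1, P_5=0: (P_3 ∧ P_5 ↔ P_4) = 0, (P_2 ∧ P_1 ∧ (P_1 ⊕ P_5)) = 0, so the formula = 1.
Row P_1=1, P_2=0, P_3=1, P_4=0, P_5=1: (P_3 ∧ P_5 ↔ P_4) = 0, (P_2 ∧ P_1 ∧ (P_1 ⊕ P_5)) = 0, so the formula = 1.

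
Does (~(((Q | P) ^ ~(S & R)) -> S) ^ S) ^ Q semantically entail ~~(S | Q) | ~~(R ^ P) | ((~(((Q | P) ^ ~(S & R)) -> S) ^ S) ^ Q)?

yes

P  Q  R  S  |  φ  ψ
0  0  0  0  |  1  1
0  0  0  1  |  1  1
0  0  1  0  |  1  1
0  0  1  1  |  1  1
0  1  0  0  |  1  1
0  1  0  1  |  0  1
0  1  1  0  |  1  1
0  1  1  1  |  0  1
1  0  0  0  |  0  1
1  0  0  1  |  1  1
1  0  1  0  |  0  0
1  0  1  1  |  1  1
1  1  0  0  |  1  1
1  1  0  1  |  0  1
1  1  1  0  |  1  1
1  1  1  1  |  0  1
In every row where φ is true, ψ is also true, so φ ⊨ ψ.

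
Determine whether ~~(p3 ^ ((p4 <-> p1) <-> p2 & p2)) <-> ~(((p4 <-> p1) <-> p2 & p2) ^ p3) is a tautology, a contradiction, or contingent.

p1  p2  p3  p4  |  (p4 <-> p1)  (p2 & p2)  ((p4 <-> p1) <-> (p2 & p2))  φ
0   0   0   0   |       1           0                   0               0
0   0   0   1   |       0           0                   1               0
0   0   1   0   |       1           0                   0               0
0   0   1   1   |       0           0                   1               0
0   1   0   0   |       1           1                   1               0
0   1   0   1   |       0           1                   0               0
0   1   1   0   |       1           1                   1               0
0   1   1   1   |       0           1                   0               0
1   0   0   0   |       0           0                   1               0
1   0   0   1   |       1           0                   0               0
1   0   1   0   |       0           0                   1               0
1   0   1   1   |       1           0                   0               0
1   1   0   0   |       0           1                   0               0
1   1   0   1   |       1           1                   1               0
1   1   1   0   |       0           1                   0               0
1   1   1   1   |       1           1                   1               0
Every row is 0, so the formula is a contradiction.

contradiction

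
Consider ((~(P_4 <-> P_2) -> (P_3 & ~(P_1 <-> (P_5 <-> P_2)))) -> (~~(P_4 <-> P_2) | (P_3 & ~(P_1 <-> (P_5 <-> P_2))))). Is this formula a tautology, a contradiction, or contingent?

tautology

P_1 | P_2 | P_3 | P_4 | P_5 | φ
--- | --- | --- | --- | --- | -
 F  |  F  |  F  |  F  |  F  | T
 F  |  F  |  F  |  F  |  T  | T
 F  |  F  |  F  |  T  |  F  | T
 F  |  F  |  F  |  T  |  T  | T
 F  |  F  |  T  |  F  |  F  | T
 F  |  F  |  T  |  F  |  T  | T
 F  |  F  |  T  |  T  |  F  | T
 F  |  F  |  T  |  T  |  T  | T
 F  |  T  |  F  |  F  |  F  | T
 F  |  T  |  F  |  F  |  T  | T
 F  |  T  |  F  |  T  |  F  | T
 F  |  T  |  F  |  T  |  T  | T
 F  |  T  |  T  |  F  |  F  | T
 F  |  T  |  T  |  F  |  T  | T
 F  |  T  |  T  |  T  |  F  | T
 F  |  T  |  T  |  T  |  T  | T
 T  |  F  |  F  |  F  |  F  | T
 T  |  F  |  F  |  F  |  T  | T
 T  |  F  |  F  |  T  |  F  | T
 T  |  F  |  F  |  T  |  T  | T
 T  |  F  |  T  |  F  |  F  | T
 T  |  F  |  T  |  F  |  T  | T
 T  |  F  |  T  |  T  |  F  | T
 T  |  F  |  T  |  T  |  T  | T
 T  |  T  |  F  |  F  |  F  | T
 T  |  T  |  F  |  F  |  T  | T
 T  |  T  |  F  |  T  |  F  | T
 T  |  T  |  F  |  T  |  T  | T
 T  |  T  |  T  |  F  |  F  | T
 T  |  T  |  T  |  F  |  T  | T
 T  |  T  |  T  |  T  |  F  | T
 T  |  T  |  T  |  T  |  T  | T
Every row is T, so the formula is a tautology.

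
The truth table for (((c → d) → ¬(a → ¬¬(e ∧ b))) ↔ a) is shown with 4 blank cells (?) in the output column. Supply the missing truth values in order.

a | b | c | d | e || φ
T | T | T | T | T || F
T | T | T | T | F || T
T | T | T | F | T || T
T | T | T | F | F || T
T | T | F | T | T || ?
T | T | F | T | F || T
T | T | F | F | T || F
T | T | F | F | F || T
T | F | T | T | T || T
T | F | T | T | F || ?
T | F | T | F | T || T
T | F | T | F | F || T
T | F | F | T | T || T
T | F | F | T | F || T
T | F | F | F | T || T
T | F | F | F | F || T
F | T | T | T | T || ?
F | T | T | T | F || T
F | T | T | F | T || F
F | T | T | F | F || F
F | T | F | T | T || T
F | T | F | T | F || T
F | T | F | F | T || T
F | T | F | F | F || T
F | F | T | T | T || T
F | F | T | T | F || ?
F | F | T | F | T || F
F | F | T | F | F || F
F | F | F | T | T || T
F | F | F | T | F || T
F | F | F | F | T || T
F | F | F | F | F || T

Row a=T, b=T, c=F, d=T, e=T: ((c → d) → ¬(a → ¬¬(e ∧ b))) = F, so the formula = F.
Row a=T, b=F, c=T, d=T, e=F: ((c → d) → ¬(a → ¬¬(e ∧ b))) = T, so the formula = T.
Row a=F, b=T, c=T, d=T, e=T: ((c → d) → ¬(a → ¬¬(e ∧ b))) = F, so the formula = T.
Row a=F, b=F, c=T, d=T, e=F: ((c → d) → ¬(a → ¬¬(e ∧ b))) = F, so the formula = T.

F, T, T, T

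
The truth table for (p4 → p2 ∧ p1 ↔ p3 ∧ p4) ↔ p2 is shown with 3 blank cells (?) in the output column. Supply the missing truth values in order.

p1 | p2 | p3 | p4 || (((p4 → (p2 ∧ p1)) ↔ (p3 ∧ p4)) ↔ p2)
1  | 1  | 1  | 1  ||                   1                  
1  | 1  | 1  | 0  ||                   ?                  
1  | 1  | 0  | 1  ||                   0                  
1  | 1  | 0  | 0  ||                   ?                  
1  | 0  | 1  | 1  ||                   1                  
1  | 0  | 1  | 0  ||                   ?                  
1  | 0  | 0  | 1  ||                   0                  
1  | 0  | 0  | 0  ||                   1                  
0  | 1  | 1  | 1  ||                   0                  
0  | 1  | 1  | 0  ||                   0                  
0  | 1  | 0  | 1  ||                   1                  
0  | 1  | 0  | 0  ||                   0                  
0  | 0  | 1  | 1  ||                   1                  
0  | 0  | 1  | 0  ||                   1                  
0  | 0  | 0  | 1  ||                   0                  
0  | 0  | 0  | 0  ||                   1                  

Row p1=1, p2=1, p3=1, p4=0: (p4 → p2 ∧ p1 ↔ p3 ∧ p4) = 0, so (((p4 → (p2 ∧ p1)) ↔ (p3 ∧ p4)) ↔ p2) = 0.
Row p1=1, p2=1, p3=0, p4=0: (p4 → p2 ∧ p1 ↔ p3 ∧ p4) = 0, so (((p4 → (p2 ∧ p1)) ↔ (p3 ∧ p4)) ↔ p2) = 0.
Row p1=1, p2=0, p3=1, p4=0: (p4 → p2 ∧ p1 ↔ p3 ∧ p4) = 0, so (((p4 → (p2 ∧ p1)) ↔ (p3 ∧ p4)) ↔ p2) = 1.

0, 0, 1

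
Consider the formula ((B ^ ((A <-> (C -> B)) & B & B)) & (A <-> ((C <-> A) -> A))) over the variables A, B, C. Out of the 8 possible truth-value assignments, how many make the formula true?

1

  A      B      C    |  (C -> B)  (A <-> (C -> B))  ((A <-> (C -> B)) & B & B)  (C <-> A)  ((C <-> A) -> A)  (A <-> ((C <-> A) -> A))    φ  
 True   True   True  |    True          True                   True                True          True                  True            False
 True   True  False  |    True          True                   True               False          True                  True            False
 True  False   True  |   False         False                  False                True          True                  True            False
 True  False  False  |    True          True                  False               False          True                  True            False
False   True   True  |    True         False                  False               False          True                 False            False
False   True  False  |    True         False                  False                True         False                  True             True
False  False   True  |   False          True                  False               False          True                 False            False
False  False  False  |    True         False                  False                True         False                  True            False
The formula is true on 1 of the 8 rows.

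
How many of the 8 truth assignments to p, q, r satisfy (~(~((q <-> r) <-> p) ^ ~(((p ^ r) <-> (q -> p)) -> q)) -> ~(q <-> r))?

p  q  r  |  (q <-> r)  ((q <-> r) <-> p)  ~((q <-> r) <-> p)  (p ^ r)  (q -> p)  ((p ^ r) <-> (q -> p))  ~(q <-> r)  φ
F  F  F  |      T              F                  T              F        T                F                 F       T
F  F  T  |      F              T                  F              T        T                T                 T       T
F  T  F  |      F              T                  F              F        F                T                 T       T
F  T  T  |      T              F                  T              T        F                F                 F       T
T  F  F  |      T              T                  F              T        T                T                 F       T
T  F  T  |      F              F                  T              F        T                F                 T       T
T  T  F  |      F              F                  T              T        T                T                 T       T
T  T  T  |      T              T                  F              F        T                F                 F       F
The formula is true on 7 of the 8 rows.

7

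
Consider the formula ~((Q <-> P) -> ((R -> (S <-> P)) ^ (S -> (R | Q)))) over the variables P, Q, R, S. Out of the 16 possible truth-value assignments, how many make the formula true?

  P      Q      R      S       (Q <-> P)  (S <-> P)  (R -> (S <-> P))  (R | Q)  (S -> (R | Q))    φ  
 True   True   True   True        True       True          True          True        True        True
 True   True   True  False        True      False         False          True        True       False
 True   True  False   True        True       True          True          True        True        True
 True   True  False  False        True      False          True          True        True        True
 True  False   True   True       False       True          True          True        True       False
 True  False   True  False       False      False         False          True        True       False
 True  False  False   True       False       True          True         False       False       False
 True  False  False  False       False      False          True         False        True       False
False   True   True   True       False      False         False          True        True       False
False   True   True  False       False       True          True          True        True       False
False   True  False   True       False      False          True          True        True       False
False   True  False  False       False       True          True          True        True       False
False  False   True   True        True      False         False          True        True       False
False  False   True  False        True       True          True          True        True        True
False  False  False   True        True      False          True         False       False       False
False  False  False  False        True       True          True         False        True        True
The formula is true on 5 of the 16 rows.

5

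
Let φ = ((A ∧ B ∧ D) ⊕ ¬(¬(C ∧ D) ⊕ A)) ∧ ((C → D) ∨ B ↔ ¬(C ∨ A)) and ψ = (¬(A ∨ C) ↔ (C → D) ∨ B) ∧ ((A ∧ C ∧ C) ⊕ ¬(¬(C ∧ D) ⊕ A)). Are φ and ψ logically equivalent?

not equivalent

  A   |   B   |   C   |   D   |   φ   |   ψ  
----- | ----- | ----- | ----- | ----- | -----
False | False | False | False | False | False
False | False | False |  True | False | False
False | False |  True | False | False | False
False | False |  True |  True | False | False
False |  True | False | False | False | False
False |  True | False |  True | False | False
False |  True |  True | False | False | False
False |  True |  True |  True | False | False
 True | False | False | False | False | False
 True | False | False |  True | False | False
 True | False |  True | False |  True | False
 True | False |  True |  True | False | False
 True |  True | False | False | False | False
 True |  True | False |  True | False | False
 True |  True |  True | False | False | False
 True |  True |  True |  True | False | False
The columns differ at A=True, B=False, C=True, D=False (φ=True, ψ=False), so they are not equivalent.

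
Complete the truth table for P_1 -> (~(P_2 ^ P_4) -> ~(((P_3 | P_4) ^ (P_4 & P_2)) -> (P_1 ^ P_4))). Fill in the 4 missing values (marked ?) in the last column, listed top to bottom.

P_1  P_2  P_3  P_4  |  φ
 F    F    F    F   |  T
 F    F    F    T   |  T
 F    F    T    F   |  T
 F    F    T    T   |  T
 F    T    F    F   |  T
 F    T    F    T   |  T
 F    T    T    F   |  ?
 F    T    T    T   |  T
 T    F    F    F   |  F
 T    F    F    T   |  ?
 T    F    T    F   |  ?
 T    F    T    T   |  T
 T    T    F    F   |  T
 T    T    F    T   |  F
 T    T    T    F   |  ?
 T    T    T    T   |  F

T, T, F, T

Row P_1=F, P_2=T, P_3=T, P_4=F: (~(P_2 ^ P_4) -> ~(((P_3 | P_4) ^ (P_4 & P_2)) -> (P_1 ^ P_4))) = T, so the formula = T.
Row P_1=T, P_2=F, P_3=F, P_4=T: (~(P_2 ^ P_4) -> ~(((P_3 | P_4) ^ (P_4 & P_2)) -> (P_1 ^ P_4))) = T, so the formula = T.
Row P_1=T, P_2=F, P_3=T, P_4=F: (~(P_2 ^ P_4) -> ~(((P_3 | P_4) ^ (P_4 & P_2)) -> (P_1 ^ P_4))) = F, so the formula = F.
Row P_1=T, P_2=T, P_3=T, P_4=F: (~(P_2 ^ P_4) -> ~(((P_3 | P_4) ^ (P_4 & P_2)) -> (P_1 ^ P_4))) = T, so the formula = T.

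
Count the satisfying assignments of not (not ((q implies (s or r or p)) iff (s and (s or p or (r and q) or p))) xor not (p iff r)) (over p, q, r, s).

9

p | q | r | s || φ
1 | 1 | 1 | 1 || 1
1 | 1 | 1 | 0 || 0
1 | 1 | 0 | 1 || 0
1 | 1 | 0 | 0 || 1
1 | 0 | 1 | 1 || 1
1 | 0 | 1 | 0 || 0
1 | 0 | 0 | 1 || 0
1 | 0 | 0 | 0 || 1
0 | 1 | 1 | 1 || 0
0 | 1 | 1 | 0 || 1
0 | 1 | 0 | 1 || 1
0 | 1 | 0 | 0 || 1
0 | 0 | 1 | 1 || 0
0 | 0 | 1 | 0 || 1
0 | 0 | 0 | 1 || 1
0 | 0 | 0 | 0 || 0
The formula is true on 9 of the 16 rows.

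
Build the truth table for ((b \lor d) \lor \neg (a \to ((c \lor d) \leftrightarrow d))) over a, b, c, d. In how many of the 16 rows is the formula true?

13

a  b  c  d  |  φ
T  T  T  T  |  T
T  T  T  F  |  T
T  T  F  T  |  T
T  T  F  F  |  T
T  F  T  T  |  T
T  F  T  F  |  T
T  F  F  T  |  T
T  F  F  F  |  F
F  T  T  T  |  T
F  T  T  F  |  T
F  T  F  T  |  T
F  T  F  F  |  T
F  F  T  T  |  T
F  F  T  F  |  F
F  F  F  T  |  T
F  F  F  F  |  F
The formula is true on 13 of the 16 rows.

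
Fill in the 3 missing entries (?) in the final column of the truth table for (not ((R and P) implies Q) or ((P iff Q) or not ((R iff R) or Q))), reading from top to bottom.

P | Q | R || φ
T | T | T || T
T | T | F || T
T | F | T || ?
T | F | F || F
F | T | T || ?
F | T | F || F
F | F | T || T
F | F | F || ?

Row P=T, Q=F, R=T: not ((R and P) implies Q) = T, ((P iff Q) or not ((R iff R) or Q)) = F, so the formula = T.
Row P=F, Q=T, R=T: not ((R and P) implies Q) = F, ((P iff Q) or not ((R iff R) or Q)) = F, so the formula = F.
Row P=F, Q=F, R=F: not ((R and P) implies Q) = F, ((P iff Q) or not ((R iff R) or Q)) = T, so the formula = T.

T, F, T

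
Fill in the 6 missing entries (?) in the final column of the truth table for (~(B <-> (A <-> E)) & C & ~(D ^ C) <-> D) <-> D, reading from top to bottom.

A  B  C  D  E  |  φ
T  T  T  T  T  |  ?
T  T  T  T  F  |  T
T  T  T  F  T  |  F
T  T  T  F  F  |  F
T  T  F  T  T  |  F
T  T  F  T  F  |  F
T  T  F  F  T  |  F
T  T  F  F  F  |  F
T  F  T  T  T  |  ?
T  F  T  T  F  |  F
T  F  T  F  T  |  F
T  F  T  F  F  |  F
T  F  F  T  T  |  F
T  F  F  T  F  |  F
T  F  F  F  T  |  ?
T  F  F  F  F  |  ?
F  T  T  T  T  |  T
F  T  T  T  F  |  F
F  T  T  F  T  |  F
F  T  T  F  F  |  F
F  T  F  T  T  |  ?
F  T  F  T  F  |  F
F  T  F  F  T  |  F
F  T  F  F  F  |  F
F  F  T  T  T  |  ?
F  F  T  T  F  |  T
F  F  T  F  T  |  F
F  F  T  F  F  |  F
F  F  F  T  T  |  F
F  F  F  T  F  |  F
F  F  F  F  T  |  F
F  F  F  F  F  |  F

Row A=T, B=T, C=T, D=T, E=T: (~(B <-> (A <-> E)) & C & ~(D ^ C) <-> D) = F, so the formula = F.
Row A=T, B=F, C=T, D=T, E=T: (~(B <-> (A <-> E)) & C & ~(D ^ C) <-> D) = T, so the formula = T.
Row A=T, B=F, C=F, D=F, E=T: (~(B <-> (A <-> E)) & C & ~(D ^ C) <-> D) = T, so the formula = F.
Row A=T, B=F, C=F, D=F, E=F: (~(B <-> (A <-> E)) & C & ~(D ^ C) <-> D) = T, so the formula = F.
Row A=F, B=T, C=F, D=T, E=T: (~(B <-> (A <-> E)) & C & ~(D ^ C) <-> D) = F, so the formula = F.
Row A=F, B=F, C=T, D=T, E=T: (~(B <-> (A <-> E)) & C & ~(D ^ C) <-> D) = F, so the formula = F.

F, T, F, F, F, F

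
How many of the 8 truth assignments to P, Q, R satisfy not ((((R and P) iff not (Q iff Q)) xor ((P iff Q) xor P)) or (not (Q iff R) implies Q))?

1

  P   |   Q   |   R   ||   φ  
 True |  True |  True || False
 True |  True | False || False
 True | False |  True || False
 True | False | False || False
False |  True |  True || False
False |  True | False || False
False | False |  True ||  True
False | False | False || False
The formula is true on 1 of the 8 rows.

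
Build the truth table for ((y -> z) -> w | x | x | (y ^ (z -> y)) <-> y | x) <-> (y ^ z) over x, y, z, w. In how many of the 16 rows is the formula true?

10

x  y  z  w     (y -> z)  (w | x)  (z -> y)  (y ^ (z -> y))  (y | x)  (y ^ z)  φ
1  1  1  1        1         1        1            0            1        0     0
1  1  1  0        1         1        1            0            1        0     0
1  1  0  1        0         1        1            0            1        1     1
1  1  0  0        0         1        1            0            1        1     1
1  0  1  1        1         1        0            0            1        1     1
1  0  1  0        1         1        0            0            1        1     1
1  0  0  1        1         1        1            1            1        0     0
1  0  0  0        1         1        1            1            1        0     0
0  1  1  1        1         1        1            0            1        0     0
0  1  1  0        1         0        1            0            1        0     1
0  1  0  1        0         1        1            0            1        1     1
0  1  0  0        0         0        1            0            1        1     1
0  0  1  1        1         1        0            0            0        1     0
0  0  1  0        1         0        0            0            0        1     1
0  0  0  1        1         1        1            1            0        0     1
0  0  0  0        1         0        1            1            0        0     1
The formula is true on 10 of the 16 rows.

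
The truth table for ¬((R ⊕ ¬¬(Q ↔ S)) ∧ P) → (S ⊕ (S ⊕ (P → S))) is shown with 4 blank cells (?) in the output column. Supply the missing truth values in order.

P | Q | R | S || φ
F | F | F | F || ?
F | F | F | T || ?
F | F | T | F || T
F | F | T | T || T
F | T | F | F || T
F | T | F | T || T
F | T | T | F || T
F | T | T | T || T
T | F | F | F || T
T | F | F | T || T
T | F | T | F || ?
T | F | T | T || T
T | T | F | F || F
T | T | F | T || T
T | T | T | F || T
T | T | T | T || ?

Row P=F, Q=F, R=F, S=F: ¬((R ⊕ ¬¬(Q ↔ S)) ∧ P) = T, (S ⊕ (S ⊕ (P → S))) = T, so the formula = T.
Row P=F, Q=F, R=F, S=T: ¬((R ⊕ ¬¬(Q ↔ S)) ∧ P) = T, (S ⊕ (S ⊕ (P → S))) = T, so the formula = T.
Row P=T, Q=F, R=T, S=F: ¬((R ⊕ ¬¬(Q ↔ S)) ∧ P) = T, (S ⊕ (S ⊕ (P → S))) = F, so the formula = F.
Row P=T, Q=T, R=T, S=T: ¬((R ⊕ ¬¬(Q ↔ S)) ∧ P) = T, (S ⊕ (S ⊕ (P → S))) = T, so the formula = T.

T, T, F, T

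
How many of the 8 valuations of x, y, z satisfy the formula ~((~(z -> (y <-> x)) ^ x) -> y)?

1

x  y  z  |  (y <-> x)  (z -> (y <-> x))  ~(z -> (y <-> x))  (~(z -> (y <-> x)) ^ x)  φ
F  F  F  |      T             T                  F                     F             F
F  F  T  |      T             T                  F                     F             F
F  T  F  |      F             T                  F                     F             F
F  T  T  |      F             F                  T                     T             F
T  F  F  |      F             T                  F                     T             T
T  F  T  |      F             F                  T                     F             F
T  T  F  |      T             T                  F                     T             F
T  T  T  |      T             T                  F                     T             F
The formula is true on 1 of the 8 rows.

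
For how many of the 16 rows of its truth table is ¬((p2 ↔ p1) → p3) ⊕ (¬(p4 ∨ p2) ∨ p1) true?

p1 | p2 | p3 | p4 || φ
1  | 1  | 1  | 1  || 1
1  | 1  | 1  | 0  || 1
1  | 1  | 0  | 1  || 0
1  | 1  | 0  | 0  || 0
1  | 0  | 1  | 1  || 1
1  | 0  | 1  | 0  || 1
1  | 0  | 0  | 1  || 1
1  | 0  | 0  | 0  || 1
0  | 1  | 1  | 1  || 0
0  | 1  | 1  | 0  || 0
0  | 1  | 0  | 1  || 0
0  | 1  | 0  | 0  || 0
0  | 0  | 1  | 1  || 0
0  | 0  | 1  | 0  || 1
0  | 0  | 0  | 1  || 1
0  | 0  | 0  | 0  || 0
The formula is true on 8 of the 16 rows.

8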